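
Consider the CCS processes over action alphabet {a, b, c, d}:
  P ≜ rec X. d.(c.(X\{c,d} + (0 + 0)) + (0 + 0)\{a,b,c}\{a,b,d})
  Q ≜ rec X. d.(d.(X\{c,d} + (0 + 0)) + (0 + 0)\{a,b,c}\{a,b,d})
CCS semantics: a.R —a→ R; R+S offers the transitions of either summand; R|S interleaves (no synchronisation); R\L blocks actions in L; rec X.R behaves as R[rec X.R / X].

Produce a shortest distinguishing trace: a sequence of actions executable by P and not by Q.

dc

LTS(P): 3 reachable states
  u0 = rec X. d.(c.(X\{c,d} + (0 + 0)) + (0 + 0)\{a,b,c}\{a,b,d}) has moves —d→ u1
  u1 = c.((rec X. d.(c.(X\{c,d} + (0 + 0)) + (0 + 0)\{a,b,c}\{a,b,d}))\{c,d} + (0 + 0)) + (0 + 0)\{a,b,c}\{a,b,d} has moves —c→ u2
  u2 = (rec X. d.(c.(X\{c,d} + (0 + 0)) + (0 + 0)\{a,b,c}\{a,b,d}))\{c,d} + (0 + 0) has moves ∅
LTS(Q): 3 reachable states
  v0 = rec X. d.(d.(X\{c,d} + (0 + 0)) + (0 + 0)\{a,b,c}\{a,b,d}) has moves —d→ v1
  v1 = d.((rec X. d.(d.(X\{c,d} + (0 + 0)) + (0 + 0)\{a,b,c}\{a,b,d}))\{c,d} + (0 + 0)) + (0 + 0)\{a,b,c}\{a,b,d} has moves —d→ v2
  v2 = (rec X. d.(d.(X\{c,d} + (0 + 0)) + (0 + 0)\{a,b,c}\{a,b,d}))\{c,d} + (0 + 0) has moves ∅
Run σ = ⟨dc⟩ on P: start {u0}
  [1] d ⇒ {u1}
  [2] c ⇒ {u2}
  ✓ P
Run σ = ⟨dc⟩ on Q: start {v0}
  [1] d ⇒ {v1}
  [2] c ⇒ no successor for Q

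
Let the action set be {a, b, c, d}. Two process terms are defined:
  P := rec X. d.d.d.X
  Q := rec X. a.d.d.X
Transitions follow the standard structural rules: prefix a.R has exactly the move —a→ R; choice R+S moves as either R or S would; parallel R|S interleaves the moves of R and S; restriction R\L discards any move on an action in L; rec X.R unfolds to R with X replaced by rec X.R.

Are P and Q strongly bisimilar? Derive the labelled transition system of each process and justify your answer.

LTS(P): 3 reachable states
  m0 = rec X. d.d.d.X :: =d=> m1
  m1 = d.d.(rec X. d.d.d.X) :: =d=> m2
  m2 = d.(rec X. d.d.d.X) :: =d=> m0
LTS(Q): 3 reachable states
  n0 = rec X. a.d.d.X :: =a=> n1
  n1 = d.d.(rec X. a.d.d.X) :: =d=> n2
  n2 = d.(rec X. a.d.d.X) :: =d=> n0
Coarsest stable partition (strong bisimilarity classes):
  B0 = {m0, m1, m2}
  B1 = {n0}
  B2 = {n1}
  B3 = {n2}
m0 ∈ B0, n0 ∈ B1 → different blocks

P ≁ Q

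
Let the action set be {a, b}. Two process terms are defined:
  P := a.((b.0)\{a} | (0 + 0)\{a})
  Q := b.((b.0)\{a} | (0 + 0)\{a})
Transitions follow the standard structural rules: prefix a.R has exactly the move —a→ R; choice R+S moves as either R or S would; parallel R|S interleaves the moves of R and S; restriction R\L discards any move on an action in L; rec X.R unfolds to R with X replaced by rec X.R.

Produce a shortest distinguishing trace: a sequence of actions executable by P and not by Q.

a

LTS(P): 3 reachable states
  m0 = a.((b.0)\{a} | (0 + 0)\{a}) :: -a-> m1
  m1 = (b.0)\{a} | (0 + 0)\{a} :: -b-> m2
  m2 = 0\{a} | (0 + 0)\{a} :: stopped
LTS(Q): 3 reachable states
  n0 = b.((b.0)\{a} | (0 + 0)\{a}) :: -b-> n1
  n1 = (b.0)\{a} | (0 + 0)\{a} :: -b-> n2
  n2 = 0\{a} | (0 + 0)\{a} :: stopped
Executing a from P (initial set {m0}):
  [1] a ⇒ {m1}
  ✓ P
Executing a from Q (initial set {n0}):
  [1] a ⇒ ∅  — Q cannot continue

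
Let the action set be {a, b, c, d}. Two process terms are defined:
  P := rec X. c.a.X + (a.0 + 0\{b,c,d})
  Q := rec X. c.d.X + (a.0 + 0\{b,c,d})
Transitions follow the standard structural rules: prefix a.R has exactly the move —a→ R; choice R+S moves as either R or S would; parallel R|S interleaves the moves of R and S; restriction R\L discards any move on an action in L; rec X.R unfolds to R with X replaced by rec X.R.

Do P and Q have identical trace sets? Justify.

trace-distinct — witness ⟨ca⟩

P's transition system — 3 states:
  p0 = rec X. c.a.X + (a.0 + 0\{b,c,d}) :: —a→ p1, —c→ p2
  p1 = 0 :: deadlocked
  p2 = a.(rec X. c.a.X + (a.0 + 0\{b,c,d})) :: —a→ p0
Q's transition system — 3 states:
  q0 = rec X. c.d.X + (a.0 + 0\{b,c,d}) :: —a→ q1, —c→ q2
  q1 = 0 :: deadlocked
  q2 = d.(rec X. c.d.X + (a.0 + 0\{b,c,d})) :: —d→ q0
Executing ca from P (initial set {p0}):
  after c @ step 1: {p2}
  after a @ step 2: {p0}
  — P admits the full trace.
Executing ca from Q (initial set {q0}):
  after c @ step 1: {q2}
  after a @ step 2: ∅  — Q cannot continue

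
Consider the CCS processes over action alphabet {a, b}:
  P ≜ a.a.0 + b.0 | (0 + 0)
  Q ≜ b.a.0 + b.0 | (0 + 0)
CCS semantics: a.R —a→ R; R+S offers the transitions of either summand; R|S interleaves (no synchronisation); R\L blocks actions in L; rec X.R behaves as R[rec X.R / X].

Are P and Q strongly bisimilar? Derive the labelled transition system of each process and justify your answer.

P's transition system — 4 states:
  u0 = a.a.0 + b.0 | (0 + 0) → =a=> u1, =b=> u2
  u1 = a.0 → =a=> u3
  u2 = 0 | (0 + 0) → stopped
  u3 = 0 → stopped
Q's transition system — 4 states:
  v0 = b.a.0 + b.0 | (0 + 0) → =b=> v1, =b=> v2
  v1 = 0 | (0 + 0) → stopped
  v2 = a.0 → =a=> v3
  v3 = 0 → stopped
Partition-refinement fixed point:
  B0 = {u0}
  B1 = {u2, u3, v1, v3}
  B2 = {u1, v2}
  B3 = {v0}
u0 ∈ B0, v0 ∈ B3 → different blocks

not bisimilar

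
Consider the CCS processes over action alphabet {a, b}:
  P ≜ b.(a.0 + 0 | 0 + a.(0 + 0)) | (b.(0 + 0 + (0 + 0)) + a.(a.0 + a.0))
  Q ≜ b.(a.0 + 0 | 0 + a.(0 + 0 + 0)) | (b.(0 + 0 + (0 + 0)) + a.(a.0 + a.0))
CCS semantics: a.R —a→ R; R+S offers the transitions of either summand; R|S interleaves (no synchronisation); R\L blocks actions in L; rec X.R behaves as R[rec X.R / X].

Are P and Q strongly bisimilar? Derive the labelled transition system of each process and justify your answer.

Reachable graph of P (16 states):
  s0 = b.(a.0 + 0 | 0 + a.(0 + 0)) | (b.(0 + 0 + (0 + 0)) + a.(a.0 + a.0)) ⊢ -a-> s1, -b-> s2, -b-> s3
  s1 = b.(a.0 + 0 | 0 + a.(0 + 0)) | (a.0 + a.0) ⊢ -a-> s4, -b-> s5
  s2 = (a.0 + 0 | 0 + a.(0 + 0)) | (b.(0 + 0 + (0 + 0)) + a.(a.0 + a.0)) ⊢ -a-> s5, -a-> s6, -a-> s7, -b-> s8
  s3 = b.(a.0 + 0 | 0 + a.(0 + 0)) | (0 + 0 + (0 + 0)) ⊢ -b-> s8
  s4 = b.(a.0 + 0 | 0 + a.(0 + 0)) | 0 ⊢ -b-> s9
  s5 = (a.0 + 0 | 0 + a.(0 + 0)) | (a.0 + a.0) ⊢ -a-> s10, -a-> s11, -a-> s9
  s6 = (0 + 0) | (b.(0 + 0 + (0 + 0)) + a.(a.0 + a.0)) ⊢ -a-> s10, -b-> s12
  s7 = 0 | (b.(0 + 0 + (0 + 0)) + a.(a.0 + a.0)) ⊢ -a-> s11, -b-> s13
  s8 = (a.0 + 0 | 0 + a.(0 + 0)) | (0 + 0 + (0 + 0)) ⊢ -a-> s12, -a-> s13
  s9 = (a.0 + 0 | 0 + a.(0 + 0)) | 0 ⊢ -a-> s14, -a-> s15
  s10 = (0 + 0) | (a.0 + a.0) ⊢ -a-> s14
  s11 = 0 | (a.0 + a.0) ⊢ -a-> s15
  s12 = (0 + 0) | (0 + 0 + (0 + 0)) ⊢ deadlocked
  s13 = 0 | (0 + 0 + (0 + 0)) ⊢ deadlocked
  s14 = (0 + 0) | 0 ⊢ deadlocked
  s15 = 0 | 0 ⊢ deadlocked
Reachable graph of Q (16 states):
  t0 = b.(a.0 + 0 | 0 + a.(0 + 0 + 0)) | (b.(0 + 0 + (0 + 0)) + a.(a.0 + a.0)) ⊢ -a-> t1, -b-> t2, -b-> t3
  t1 = b.(a.0 + 0 | 0 + a.(0 + 0 + 0)) | (a.0 + a.0) ⊢ -a-> t4, -b-> t5
  t2 = (a.0 + 0 | 0 + a.(0 + 0 + 0)) | (b.(0 + 0 + (0 + 0)) + a.(a.0 + a.0)) ⊢ -a-> t5, -a-> t6, -a-> t7, -b-> t8
  t3 = b.(a.0 + 0 | 0 + a.(0 + 0 + 0)) | (0 + 0 + (0 + 0)) ⊢ -b-> t8
  t4 = b.(a.0 + 0 | 0 + a.(0 + 0 + 0)) | 0 ⊢ -b-> t9
  t5 = (a.0 + 0 | 0 + a.(0 + 0 + 0)) | (a.0 + a.0) ⊢ -a-> t10, -a-> t11, -a-> t9
  t6 = (0 + 0 + 0) | (b.(0 + 0 + (0 + 0)) + a.(a.0 + a.0)) ⊢ -a-> t10, -b-> t12
  t7 = 0 | (b.(0 + 0 + (0 + 0)) + a.(a.0 + a.0)) ⊢ -a-> t11, -b-> t13
  t8 = (a.0 + 0 | 0 + a.(0 + 0 + 0)) | (0 + 0 + (0 + 0)) ⊢ -a-> t12, -a-> t13
  t9 = (a.0 + 0 | 0 + a.(0 + 0 + 0)) | 0 ⊢ -a-> t14, -a-> t15
  t10 = (0 + 0 + 0) | (a.0 + a.0) ⊢ -a-> t14
  t11 = 0 | (a.0 + a.0) ⊢ -a-> t15
  t12 = (0 + 0 + 0) | (0 + 0 + (0 + 0)) ⊢ deadlocked
  t13 = 0 | (0 + 0 + (0 + 0)) ⊢ deadlocked
  t14 = (0 + 0 + 0) | 0 ⊢ deadlocked
  t15 = 0 | 0 ⊢ deadlocked
Bisimilarity quotient blocks:
  B0 = {s0, t0}
  B1 = {s2, t2}
  B2 = {s6, s7, t6, t7}
  B3 = {s12, s13, s14, s15, t12, t13, t14, t15}
  B4 = {s10, s11, s8, s9, t10, t11, t8, t9}
  B5 = {s5, t5}
  B6 = {s3, s4, t3, t4}
  B7 = {s1, t1}
s0 ∈ B0, t0 ∈ B0 → same block

bisimilar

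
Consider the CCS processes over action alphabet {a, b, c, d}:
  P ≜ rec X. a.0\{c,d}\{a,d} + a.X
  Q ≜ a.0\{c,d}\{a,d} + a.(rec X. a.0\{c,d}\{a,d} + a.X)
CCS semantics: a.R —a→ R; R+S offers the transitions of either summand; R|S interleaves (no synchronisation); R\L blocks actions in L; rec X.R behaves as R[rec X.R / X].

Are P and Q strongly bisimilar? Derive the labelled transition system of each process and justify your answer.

Reachable graph of P (2 states):
  u0 = rec X. a.0\{c,d}\{a,d} + a.X has moves --a--▸ u0, --a--▸ u1
  u1 = 0\{c,d}\{a,d} has moves ∅
Reachable graph of Q (3 states):
  v0 = a.0\{c,d}\{a,d} + a.(rec X. a.0\{c,d}\{a,d} + a.X) has moves --a--▸ v1, --a--▸ v2
  v1 = 0\{c,d}\{a,d} has moves ∅
  v2 = rec X. a.0\{c,d}\{a,d} + a.X has moves --a--▸ v1, --a--▸ v2
Partition-refinement fixed point:
  B0 = {u0, v0, v2}
  B1 = {u1, v1}
u0 ∈ B0, v0 ∈ B0 → same block

bisimilar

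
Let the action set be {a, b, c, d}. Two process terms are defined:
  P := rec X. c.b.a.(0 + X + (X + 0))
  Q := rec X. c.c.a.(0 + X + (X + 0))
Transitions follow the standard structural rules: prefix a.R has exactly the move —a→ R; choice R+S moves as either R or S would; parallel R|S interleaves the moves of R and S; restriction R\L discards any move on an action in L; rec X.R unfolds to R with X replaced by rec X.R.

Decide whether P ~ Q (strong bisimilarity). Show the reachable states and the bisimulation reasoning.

LTS(P): 4 reachable states
  p0 = rec X. c.b.a.(0 + X + (X + 0)) ⊢ =c=> p1
  p1 = b.a.(0 + (rec X. c.b.a.(0 + X + (X + 0))) + ((rec X. c.b.a.(0 + X + (X + 0))) + 0)) ⊢ =b=> p2
  p2 = a.(0 + (rec X. c.b.a.(0 + X + (X + 0))) + ((rec X. c.b.a.(0 + X + (X + 0))) + 0)) ⊢ =a=> p3
  p3 = 0 + (rec X. c.b.a.(0 + X + (X + 0))) + ((rec X. c.b.a.(0 + X + (X + 0))) + 0) ⊢ =c=> p1
LTS(Q): 4 reachable states
  q0 = rec X. c.c.a.(0 + X + (X + 0)) ⊢ =c=> q1
  q1 = c.a.(0 + (rec X. c.c.a.(0 + X + (X + 0))) + ((rec X. c.c.a.(0 + X + (X + 0))) + 0)) ⊢ =c=> q2
  q2 = a.(0 + (rec X. c.c.a.(0 + X + (X + 0))) + ((rec X. c.c.a.(0 + X + (X + 0))) + 0)) ⊢ =a=> q3
  q3 = 0 + (rec X. c.c.a.(0 + X + (X + 0))) + ((rec X. c.c.a.(0 + X + (X + 0))) + 0) ⊢ =c=> q1
Bisimilarity quotient blocks:
  B0 = {p0, p3}
  B1 = {p1}
  B2 = {p2}
  B3 = {q0, q3}
  B4 = {q1}
  B5 = {q2}
p0 ∈ B0, q0 ∈ B3 → different blocks

NO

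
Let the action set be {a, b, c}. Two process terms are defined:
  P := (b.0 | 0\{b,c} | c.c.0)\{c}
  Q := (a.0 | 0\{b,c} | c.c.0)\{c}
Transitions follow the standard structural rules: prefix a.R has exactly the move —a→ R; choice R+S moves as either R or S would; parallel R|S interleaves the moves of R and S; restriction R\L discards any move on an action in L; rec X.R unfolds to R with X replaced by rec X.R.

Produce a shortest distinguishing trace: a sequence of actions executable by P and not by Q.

P's transition system — 2 states:
  p0 = (b.0 | 0\{b,c} | c.c.0)\{c} | -b-> p1
  p1 = (0 | 0\{b,c} | c.c.0)\{c} | ·
Q's transition system — 2 states:
  q0 = (a.0 | 0\{b,c} | c.c.0)\{c} | -a-> q1
  q1 = (0 | 0\{b,c} | c.c.0)\{c} | ·
Executing b from P (initial set {p0}):
  [1] b ⇒ {p1}
  ✓ P
Executing b from Q (initial set {q0}):
  [1] b ⇒ ∅  — Q cannot continue

b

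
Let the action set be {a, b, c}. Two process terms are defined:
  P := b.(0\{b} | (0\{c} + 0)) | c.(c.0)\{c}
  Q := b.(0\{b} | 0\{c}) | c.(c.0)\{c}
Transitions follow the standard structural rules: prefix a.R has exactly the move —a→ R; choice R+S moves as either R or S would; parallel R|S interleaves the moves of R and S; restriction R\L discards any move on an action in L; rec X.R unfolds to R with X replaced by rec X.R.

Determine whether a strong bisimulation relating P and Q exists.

P's transition system — 4 states:
  m0 = b.(0\{b} | (0\{c} + 0)) | c.(c.0)\{c} ⊢ ··b··> m1, ··c··> m2
  m1 = 0\{b} | (0\{c} + 0) | c.(c.0)\{c} ⊢ ··c··> m3
  m2 = b.(0\{b} | (0\{c} + 0)) | (c.0)\{c} ⊢ ··b··> m3
  m3 = 0\{b} | (0\{c} + 0) | (c.0)\{c} ⊢ ·
Q's transition system — 4 states:
  n0 = b.(0\{b} | 0\{c}) | c.(c.0)\{c} ⊢ ··b··> n1, ··c··> n2
  n1 = 0\{b} | 0\{c} | c.(c.0)\{c} ⊢ ··c··> n3
  n2 = b.(0\{b} | 0\{c}) | (c.0)\{c} ⊢ ··b··> n3
  n3 = 0\{b} | 0\{c} | (c.0)\{c} ⊢ ·
Partition-refinement fixed point:
  B0 = {m0, n0}
  B1 = {m2, n2}
  B2 = {m3, n3}
  B3 = {m1, n1}
m0 ∈ B0, n0 ∈ B0 → same block

YES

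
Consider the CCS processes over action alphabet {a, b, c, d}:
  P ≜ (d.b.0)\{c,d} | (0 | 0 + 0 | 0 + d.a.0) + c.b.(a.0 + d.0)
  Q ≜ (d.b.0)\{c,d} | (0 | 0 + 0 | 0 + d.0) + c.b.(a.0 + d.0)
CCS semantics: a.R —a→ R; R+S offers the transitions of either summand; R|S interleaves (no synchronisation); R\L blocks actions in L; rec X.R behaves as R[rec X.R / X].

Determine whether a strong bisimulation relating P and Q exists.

P's transition system — 6 states:
  s0 = (d.b.0)\{c,d} | (0 | 0 + 0 | 0 + d.a.0) + c.b.(a.0 + d.0) | -c-> s1, -d-> s2
  s1 = b.(a.0 + d.0) | -b-> s3
  s2 = (d.b.0)\{c,d} | a.0 | -a-> s4
  s3 = a.0 + d.0 | -a-> s5, -d-> s5
  s4 = (d.b.0)\{c,d} | 0 | stopped
  s5 = 0 | stopped
Q's transition system — 5 states:
  t0 = (d.b.0)\{c,d} | (0 | 0 + 0 | 0 + d.0) + c.b.(a.0 + d.0) | -c-> t1, -d-> t2
  t1 = b.(a.0 + d.0) | -b-> t3
  t2 = (d.b.0)\{c,d} | 0 | stopped
  t3 = a.0 + d.0 | -a-> t4, -d-> t4
  t4 = 0 | stopped
Partition-refinement fixed point:
  B0 = {s0}
  B1 = {s2}
  B2 = {s4, s5, t2, t4}
  B3 = {s1, t1}
  B4 = {s3, t3}
  B5 = {t0}
s0 ∈ B0, t0 ∈ B5 → different blocks

NO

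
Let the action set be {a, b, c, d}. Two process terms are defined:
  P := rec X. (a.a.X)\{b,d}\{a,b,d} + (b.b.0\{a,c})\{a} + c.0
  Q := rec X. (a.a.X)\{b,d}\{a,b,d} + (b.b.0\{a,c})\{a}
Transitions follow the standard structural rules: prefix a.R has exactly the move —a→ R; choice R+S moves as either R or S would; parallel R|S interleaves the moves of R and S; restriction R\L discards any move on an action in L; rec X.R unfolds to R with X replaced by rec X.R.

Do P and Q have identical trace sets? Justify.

Reachable graph of P (4 states):
  m0 = rec X. (a.a.X)\{b,d}\{a,b,d} + (b.b.0\{a,c})\{a} + c.0 → -b-> m1, -c-> m2
  m1 = (b.0\{a,c})\{a} → -b-> m3
  m2 = 0 → deadlocked
  m3 = 0\{a,c}\{a} → deadlocked
Reachable graph of Q (3 states):
  n0 = rec X. (a.a.X)\{b,d}\{a,b,d} + (b.b.0\{a,c})\{a} → -b-> n1
  n1 = (b.0\{a,c})\{a} → -b-> n2
  n2 = 0\{a,c}\{a} → deadlocked
Trace ⟨c⟩ through P, begin at {m0}:
  [1] c ⇒ {m2}
  P completes σ.
Trace ⟨c⟩ through Q, begin at {n0}:
  [1] c ⇒ ∅ (Q stuck)

trace-distinct — witness ⟨c⟩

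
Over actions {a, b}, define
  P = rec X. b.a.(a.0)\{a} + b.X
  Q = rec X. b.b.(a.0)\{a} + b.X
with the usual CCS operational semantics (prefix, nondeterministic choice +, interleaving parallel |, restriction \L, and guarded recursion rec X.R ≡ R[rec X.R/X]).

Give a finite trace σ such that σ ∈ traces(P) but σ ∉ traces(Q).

LTS(P): 3 reachable states
  m0 = rec X. b.a.(a.0)\{a} + b.X | —b→ m0, —b→ m1
  m1 = a.(a.0)\{a} | —a→ m2
  m2 = (a.0)\{a} | ·
LTS(Q): 3 reachable states
  n0 = rec X. b.b.(a.0)\{a} + b.X | —b→ n0, —b→ n1
  n1 = b.(a.0)\{a} | —b→ n2
  n2 = (a.0)\{a} | ·
Trace ⟨ba⟩ through P, begin at {m0}:
  after b @ step 1: {m0, m1}
  after a @ step 2: {m2}
  ✓ P
Trace ⟨ba⟩ through Q, begin at {n0}:
  after b @ step 1: {n0, n1}
  after a @ step 2: ∅  — Q cannot continue

ba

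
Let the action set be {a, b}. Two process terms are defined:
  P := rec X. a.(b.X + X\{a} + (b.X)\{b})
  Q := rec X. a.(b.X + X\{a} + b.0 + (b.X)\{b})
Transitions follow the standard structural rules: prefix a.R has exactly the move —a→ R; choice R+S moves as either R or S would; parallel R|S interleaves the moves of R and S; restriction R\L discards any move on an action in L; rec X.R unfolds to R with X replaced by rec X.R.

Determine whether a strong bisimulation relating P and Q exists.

Reachable graph of P (2 states):
  u0 = rec X. a.(b.X + X\{a} + (b.X)\{b}) ⊢ -a-> u1
  u1 = b.(rec X. a.(b.X + X\{a} + (b.X)\{b})) + (rec X. a.(b.X + X\{a} + (b.X)\{b}))\{a} + (b.(rec X. a.(b.X + X\{a} + (b.X)\{b})))\{b} ⊢ -b-> u0
Reachable graph of Q (3 states):
  v0 = rec X. a.(b.X + X\{a} + b.0 + (b.X)\{b}) ⊢ -a-> v1
  v1 = b.(rec X. a.(b.X + X\{a} + b.0 + (b.X)\{b})) + (rec X. a.(b.X + X\{a} + b.0 + (b.X)\{b}))\{a} + b.0 + (b.(rec X. a.(b.X + X\{a} + b.0 + (b.X)\{b})))\{b} ⊢ -b-> v0, -b-> v2
  v2 = 0 ⊢ ·
Partition-refinement fixed point:
  B0 = {u0}
  B1 = {u1}
  B2 = {v0}
  B3 = {v1}
  B4 = {v2}
u0 ∈ B0, v0 ∈ B2 → different blocks

not bisimilar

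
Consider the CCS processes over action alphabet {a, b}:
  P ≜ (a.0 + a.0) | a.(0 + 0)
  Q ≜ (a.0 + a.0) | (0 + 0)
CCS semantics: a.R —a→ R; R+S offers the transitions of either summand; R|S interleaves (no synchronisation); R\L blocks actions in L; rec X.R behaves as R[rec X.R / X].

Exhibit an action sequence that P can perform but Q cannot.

LTS(P): 4 reachable states
  u0 = (a.0 + a.0) | a.(0 + 0) | --a--▸ u1, --a--▸ u2
  u1 = (a.0 + a.0) | (0 + 0) | --a--▸ u3
  u2 = 0 | a.(0 + 0) | --a--▸ u3
  u3 = 0 | (0 + 0) | ·
LTS(Q): 2 reachable states
  v0 = (a.0 + a.0) | (0 + 0) | --a--▸ v1
  v1 = 0 | (0 + 0) | ·
Executing aa from P (initial set {u0}):
  [1] a ⇒ {u1, u2}
  [2] a ⇒ {u3}
  ✓ P
Executing aa from Q (initial set {v0}):
  [1] a ⇒ {v1}
  [2] a ⇒ no successor for Q

aa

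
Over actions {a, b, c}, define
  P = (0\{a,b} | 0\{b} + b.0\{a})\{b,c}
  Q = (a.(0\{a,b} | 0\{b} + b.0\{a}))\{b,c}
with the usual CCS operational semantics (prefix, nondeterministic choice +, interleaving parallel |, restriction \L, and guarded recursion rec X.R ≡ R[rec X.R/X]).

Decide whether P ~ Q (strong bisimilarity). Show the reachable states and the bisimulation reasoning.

P ≁ Q

LTS(P): 1 reachable states
  p0 = (0\{a,b} | 0\{b} + b.0\{a})\{b,c} | deadlocked
LTS(Q): 2 reachable states
  q0 = (a.(0\{a,b} | 0\{b} + b.0\{a}))\{b,c} | —a→ q1
  q1 = (0\{a,b} | 0\{b} + b.0\{a})\{b,c} | deadlocked
Bisimilarity quotient blocks:
  B0 = {p0, q1}
  B1 = {q0}
p0 ∈ B0, q0 ∈ B1 → different blocks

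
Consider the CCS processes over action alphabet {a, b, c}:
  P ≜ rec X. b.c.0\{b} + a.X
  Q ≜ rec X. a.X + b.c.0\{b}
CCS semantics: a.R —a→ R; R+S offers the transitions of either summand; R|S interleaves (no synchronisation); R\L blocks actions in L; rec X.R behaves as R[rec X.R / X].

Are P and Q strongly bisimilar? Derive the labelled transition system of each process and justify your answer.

Reachable graph of P (3 states):
  s0 = rec X. b.c.0\{b} + a.X | --a--▸ s0, --b--▸ s1
  s1 = c.0\{b} | --c--▸ s2
  s2 = 0\{b} | ·
Reachable graph of Q (3 states):
  t0 = rec X. a.X + b.c.0\{b} | --a--▸ t0, --b--▸ t1
  t1 = c.0\{b} | --c--▸ t2
  t2 = 0\{b} | ·
Partition-refinement fixed point:
  B0 = {s0, t0}
  B1 = {s1, t1}
  B2 = {s2, t2}
s0 ∈ B0, t0 ∈ B0 → same block

bisimilar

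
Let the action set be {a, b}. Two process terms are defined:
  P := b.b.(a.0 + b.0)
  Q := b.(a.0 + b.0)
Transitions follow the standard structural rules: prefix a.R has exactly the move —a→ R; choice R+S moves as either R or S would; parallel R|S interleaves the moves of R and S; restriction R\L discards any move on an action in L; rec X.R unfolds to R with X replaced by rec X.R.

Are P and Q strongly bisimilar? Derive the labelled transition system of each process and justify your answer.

P ≁ Q

LTS(P): 4 reachable states
  s0 = b.b.(a.0 + b.0) → =b=> s1
  s1 = b.(a.0 + b.0) → =b=> s2
  s2 = a.0 + b.0 → =a=> s3, =b=> s3
  s3 = 0 → (no moves)
LTS(Q): 3 reachable states
  t0 = b.(a.0 + b.0) → =b=> t1
  t1 = a.0 + b.0 → =a=> t2, =b=> t2
  t2 = 0 → (no moves)
Partition-refinement fixed point:
  B0 = {s0}
  B1 = {s1, t0}
  B2 = {s2, t1}
  B3 = {s3, t2}
s0 ∈ B0, t0 ∈ B1 → different blocks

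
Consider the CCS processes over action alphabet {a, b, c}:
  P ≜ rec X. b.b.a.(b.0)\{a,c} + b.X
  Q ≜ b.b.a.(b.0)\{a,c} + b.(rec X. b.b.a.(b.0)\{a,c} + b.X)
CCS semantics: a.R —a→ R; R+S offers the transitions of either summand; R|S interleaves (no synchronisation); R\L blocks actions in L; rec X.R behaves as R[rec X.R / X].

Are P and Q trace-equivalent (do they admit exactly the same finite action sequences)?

Reachable graph of P (5 states):
  m0 = rec X. b.b.a.(b.0)\{a,c} + b.X | —b→ m0, —b→ m1
  m1 = b.a.(b.0)\{a,c} | —b→ m2
  m2 = a.(b.0)\{a,c} | —a→ m3
  m3 = (b.0)\{a,c} | —b→ m4
  m4 = 0\{a,c} | (no moves)
Reachable graph of Q (6 states):
  n0 = b.b.a.(b.0)\{a,c} + b.(rec X. b.b.a.(b.0)\{a,c} + b.X) | —b→ n1, —b→ n2
  n1 = b.a.(b.0)\{a,c} | —b→ n3
  n2 = rec X. b.b.a.(b.0)\{a,c} + b.X | —b→ n1, —b→ n2
  n3 = a.(b.0)\{a,c} | —a→ n4
  n4 = (b.0)\{a,c} | —b→ n5
  n5 = 0\{a,c} | (no moves)
Partition-refinement fixed point:
  B0 = {m0, n0, n2}
  B1 = {m1, n1}
  B2 = {m2, n3}
  B3 = {m3, n4}
  B4 = {m4, n5}
m0 ∈ B0, n0 ∈ B0 → same block
Bisimilar ⇒ trace-equivalent.

traces(P) = traces(Q)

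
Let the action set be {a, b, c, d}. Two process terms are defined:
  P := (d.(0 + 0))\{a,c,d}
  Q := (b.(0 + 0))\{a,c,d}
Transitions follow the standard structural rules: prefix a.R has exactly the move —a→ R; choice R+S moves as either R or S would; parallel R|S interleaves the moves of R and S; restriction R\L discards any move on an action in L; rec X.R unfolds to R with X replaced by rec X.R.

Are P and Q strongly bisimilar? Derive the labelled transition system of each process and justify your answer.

not bisimilar

P's transition system — 1 states:
  p0 = (d.(0 + 0))\{a,c,d} has moves ·
Q's transition system — 2 states:
  q0 = (b.(0 + 0))\{a,c,d} has moves --b--▸ q1
  q1 = (0 + 0)\{a,c,d} has moves ·
Coarsest stable partition (strong bisimilarity classes):
  B0 = {p0, q1}
  B1 = {q0}
p0 ∈ B0, q0 ∈ B1 → different blocks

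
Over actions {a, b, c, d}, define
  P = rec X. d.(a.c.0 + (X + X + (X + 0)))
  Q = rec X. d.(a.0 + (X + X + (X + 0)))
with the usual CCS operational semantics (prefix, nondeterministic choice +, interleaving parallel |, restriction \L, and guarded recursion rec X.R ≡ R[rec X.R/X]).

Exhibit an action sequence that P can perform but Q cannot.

LTS(P): 4 reachable states
  m0 = rec X. d.(a.c.0 + (X + X + (X + 0))) → -d-> m1
  m1 = a.c.0 + ((rec X. d.(a.c.0 + (X + X + (X + 0)))) + (rec X. d.(a.c.0 + (X + X + (X + 0)))) + ((rec X. d.(a.c.0 + (X + X + (X + 0)))) + 0)) → -a-> m2, -d-> m1
  m2 = c.0 → -c-> m3
  m3 = 0 → (no moves)
LTS(Q): 3 reachable states
  n0 = rec X. d.(a.0 + (X + X + (X + 0))) → -d-> n1
  n1 = a.0 + ((rec X. d.(a.0 + (X + X + (X + 0)))) + (rec X. d.(a.0 + (X + X + (X + 0)))) + ((rec X. d.(a.0 + (X + X + (X + 0)))) + 0)) → -a-> n2, -d-> n1
  n2 = 0 → (no moves)
Executing dac from P (initial set {m0}):
  after d @ step 1: {m1}
  after a @ step 2: {m2}
  after c @ step 3: {m3}
  — P admits the full trace.
Executing dac from Q (initial set {n0}):
  after d @ step 1: {n1}
  after a @ step 2: {n2}
  after c @ step 3: ∅ (Q stuck)

dac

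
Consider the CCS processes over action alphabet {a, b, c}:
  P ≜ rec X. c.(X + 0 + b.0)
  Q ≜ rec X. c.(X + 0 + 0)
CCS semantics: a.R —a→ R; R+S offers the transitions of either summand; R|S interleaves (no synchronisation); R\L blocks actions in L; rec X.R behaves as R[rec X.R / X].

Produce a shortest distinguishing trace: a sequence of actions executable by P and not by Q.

cb

P's transition system — 3 states:
  s0 = rec X. c.(X + 0 + b.0) → =c=> s1
  s1 = (rec X. c.(X + 0 + b.0)) + 0 + b.0 → =b=> s2, =c=> s1
  s2 = 0 → ∅
Q's transition system — 2 states:
  t0 = rec X. c.(X + 0 + 0) → =c=> t1
  t1 = (rec X. c.(X + 0 + 0)) + 0 + 0 → =c=> t1
Run σ = ⟨cb⟩ on P: start {s0}
  [1] c ⇒ {s1}
  [2] b ⇒ {s2}
  ✓ P
Run σ = ⟨cb⟩ on Q: start {t0}
  [1] c ⇒ {t1}
  [2] b ⇒ ∅  — Q cannot continue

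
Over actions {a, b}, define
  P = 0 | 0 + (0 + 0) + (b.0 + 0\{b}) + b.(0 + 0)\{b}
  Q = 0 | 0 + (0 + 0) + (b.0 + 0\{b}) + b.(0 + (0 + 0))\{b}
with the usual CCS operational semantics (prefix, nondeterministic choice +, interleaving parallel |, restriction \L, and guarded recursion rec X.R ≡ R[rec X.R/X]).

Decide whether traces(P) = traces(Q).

trace-equivalent

P's transition system — 3 states:
  s0 = 0 | 0 + (0 + 0) + (b.0 + 0\{b}) + b.(0 + 0)\{b} :: ··b··> s1, ··b··> s2
  s1 = (0 + 0)\{b} :: stopped
  s2 = 0 :: stopped
Q's transition system — 3 states:
  t0 = 0 | 0 + (0 + 0) + (b.0 + 0\{b}) + b.(0 + (0 + 0))\{b} :: ··b··> t1, ··b··> t2
  t1 = (0 + (0 + 0))\{b} :: stopped
  t2 = 0 :: stopped
Coarsest stable partition (strong bisimilarity classes):
  B0 = {s0, t0}
  B1 = {s1, s2, t1, t2}
s0 ∈ B0, t0 ∈ B0 → same block
Bisimilar ⇒ trace-equivalent.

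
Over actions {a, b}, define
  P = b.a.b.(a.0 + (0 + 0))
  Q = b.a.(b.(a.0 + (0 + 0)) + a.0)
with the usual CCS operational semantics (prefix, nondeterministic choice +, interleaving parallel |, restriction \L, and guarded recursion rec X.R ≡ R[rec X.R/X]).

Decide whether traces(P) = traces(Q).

trace-distinct — witness ⟨baa⟩

P's transition system — 5 states:
  u0 = b.a.b.(a.0 + (0 + 0)) → --b--▸ u1
  u1 = a.b.(a.0 + (0 + 0)) → --a--▸ u2
  u2 = b.(a.0 + (0 + 0)) → --b--▸ u3
  u3 = a.0 + (0 + 0) → --a--▸ u4
  u4 = 0 → ∅
Q's transition system — 5 states:
  v0 = b.a.(b.(a.0 + (0 + 0)) + a.0) → --b--▸ v1
  v1 = a.(b.(a.0 + (0 + 0)) + a.0) → --a--▸ v2
  v2 = b.(a.0 + (0 + 0)) + a.0 → --a--▸ v3, --b--▸ v4
  v3 = 0 → ∅
  v4 = a.0 + (0 + 0) → --a--▸ v3
Run σ = ⟨baa⟩ on Q: start {v0}
  [1] b ⇒ {v1}
  [2] a ⇒ {v2}
  [3] a ⇒ {v3}
  ✓ Q
Run σ = ⟨baa⟩ on P: start {u0}
  [1] b ⇒ {u1}
  [2] a ⇒ {u2}
  [3] a ⇒ ∅  — P cannot continue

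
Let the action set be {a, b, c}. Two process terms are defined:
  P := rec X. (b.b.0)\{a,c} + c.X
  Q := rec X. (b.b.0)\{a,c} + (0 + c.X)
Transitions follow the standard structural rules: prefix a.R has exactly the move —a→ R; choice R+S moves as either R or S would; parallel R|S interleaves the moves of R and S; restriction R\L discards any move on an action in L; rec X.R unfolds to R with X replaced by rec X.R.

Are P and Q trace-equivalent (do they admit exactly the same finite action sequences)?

traces(P) = traces(Q)

Reachable graph of P (3 states):
  m0 = rec X. (b.b.0)\{a,c} + c.X :: -b-> m1, -c-> m0
  m1 = (b.0)\{a,c} :: -b-> m2
  m2 = 0\{a,c} :: (no moves)
Reachable graph of Q (3 states):
  n0 = rec X. (b.b.0)\{a,c} + (0 + c.X) :: -b-> n1, -c-> n0
  n1 = (b.0)\{a,c} :: -b-> n2
  n2 = 0\{a,c} :: (no moves)
Partition-refinement fixed point:
  B0 = {m0, n0}
  B1 = {m1, n1}
  B2 = {m2, n2}
m0 ∈ B0, n0 ∈ B0 → same block
Bisimilar ⇒ trace-equivalent.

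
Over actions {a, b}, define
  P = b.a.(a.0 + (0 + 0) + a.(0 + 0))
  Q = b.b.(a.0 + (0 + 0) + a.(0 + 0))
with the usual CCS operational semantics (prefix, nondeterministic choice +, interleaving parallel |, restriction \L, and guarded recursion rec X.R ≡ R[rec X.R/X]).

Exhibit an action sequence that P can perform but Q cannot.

Reachable graph of P (5 states):
  s0 = b.a.(a.0 + (0 + 0) + a.(0 + 0)) → -b-> s1
  s1 = a.(a.0 + (0 + 0) + a.(0 + 0)) → -a-> s2
  s2 = a.0 + (0 + 0) + a.(0 + 0) → -a-> s3, -a-> s4
  s3 = 0 → (no moves)
  s4 = 0 + 0 → (no moves)
Reachable graph of Q (5 states):
  t0 = b.b.(a.0 + (0 + 0) + a.(0 + 0)) → -b-> t1
  t1 = b.(a.0 + (0 + 0) + a.(0 + 0)) → -b-> t2
  t2 = a.0 + (0 + 0) + a.(0 + 0) → -a-> t3, -a-> t4
  t3 = 0 → (no moves)
  t4 = 0 + 0 → (no moves)
Executing ba from P (initial set {s0}):
  after b @ step 1: {s1}
  after a @ step 2: {s2}
  — P admits the full trace.
Executing ba from Q (initial set {t0}):
  after b @ step 1: {t1}
  after a @ step 2: ∅ (Q stuck)

ba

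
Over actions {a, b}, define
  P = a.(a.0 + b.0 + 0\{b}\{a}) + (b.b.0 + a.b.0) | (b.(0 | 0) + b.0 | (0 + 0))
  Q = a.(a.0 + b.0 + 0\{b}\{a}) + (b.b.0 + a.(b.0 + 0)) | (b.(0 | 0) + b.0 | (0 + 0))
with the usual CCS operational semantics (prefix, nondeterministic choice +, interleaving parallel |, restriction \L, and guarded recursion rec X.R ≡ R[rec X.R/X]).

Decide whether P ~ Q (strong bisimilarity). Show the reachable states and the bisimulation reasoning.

YES

P's transition system — 11 states:
  s0 = a.(a.0 + b.0 + 0\{b}\{a}) + (b.b.0 + a.b.0) | (b.(0 | 0) + b.0 | (0 + 0)) :: =a=> s1, =a=> s2, =b=> s2, =b=> s3, =b=> s4
  s1 = a.0 + b.0 + 0\{b}\{a} :: =a=> s5, =b=> s5
  s2 = b.0 | (b.(0 | 0) + b.0 | (0 + 0)) :: =b=> s6, =b=> s7, =b=> s8
  s3 = (b.b.0 + a.b.0) | (0 | (0 + 0)) :: =a=> s7, =b=> s7
  s4 = (b.b.0 + a.b.0) | (0 | 0) :: =a=> s8, =b=> s8
  s5 = 0 :: ∅
  s6 = 0 | (b.(0 | 0) + b.0 | (0 + 0)) :: =b=> s10, =b=> s9
  s7 = b.0 | (0 | (0 + 0)) :: =b=> s9
  s8 = b.0 | (0 | 0) :: =b=> s10
  s9 = 0 | (0 | (0 + 0)) :: ∅
  s10 = 0 | (0 | 0) :: ∅
Q's transition system — 14 states:
  t0 = a.(a.0 + b.0 + 0\{b}\{a}) + (b.b.0 + a.(b.0 + 0)) | (b.(0 | 0) + b.0 | (0 + 0)) :: =a=> t1, =a=> t2, =b=> t3, =b=> t4, =b=> t5
  t1 = (b.0 + 0) | (b.(0 | 0) + b.0 | (0 + 0)) :: =b=> t6, =b=> t7, =b=> t8
  t2 = a.0 + b.0 + 0\{b}\{a} :: =a=> t9, =b=> t9
  t3 = (b.b.0 + a.(b.0 + 0)) | (0 | (0 + 0)) :: =a=> t6, =b=> t10
  t4 = (b.b.0 + a.(b.0 + 0)) | (0 | 0) :: =a=> t7, =b=> t11
  t5 = b.0 | (b.(0 | 0) + b.0 | (0 + 0)) :: =b=> t10, =b=> t11, =b=> t8
  t6 = (b.0 + 0) | (0 | (0 + 0)) :: =b=> t12
  t7 = (b.0 + 0) | (0 | 0) :: =b=> t13
  t8 = 0 | (b.(0 | 0) + b.0 | (0 + 0)) :: =b=> t12, =b=> t13
  t9 = 0 :: ∅
  t10 = b.0 | (0 | (0 + 0)) :: =b=> t12
  t11 = b.0 | (0 | 0) :: =b=> t13
  t12 = 0 | (0 | (0 + 0)) :: ∅
  t13 = 0 | (0 | 0) :: ∅
Partition-refinement fixed point:
  B0 = {s0, t0}
  B1 = {s3, s4, t3, t4}
  B2 = {s6, s7, s8, t10, t11, t6, t7, t8}
  B3 = {s10, s5, s9, t12, t13, t9}
  B4 = {s2, t1, t5}
  B5 = {s1, t2}
s0 ∈ B0, t0 ∈ B0 → same block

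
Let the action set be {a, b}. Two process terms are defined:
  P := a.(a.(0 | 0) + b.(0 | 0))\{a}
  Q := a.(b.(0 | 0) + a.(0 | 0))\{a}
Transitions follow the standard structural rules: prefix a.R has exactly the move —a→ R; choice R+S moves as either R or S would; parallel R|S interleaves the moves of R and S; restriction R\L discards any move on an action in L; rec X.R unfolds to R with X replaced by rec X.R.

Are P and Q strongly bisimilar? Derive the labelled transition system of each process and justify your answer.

Reachable graph of P (3 states):
  u0 = a.(a.(0 | 0) + b.(0 | 0))\{a} has moves =a=> u1
  u1 = (a.(0 | 0) + b.(0 | 0))\{a} has moves =b=> u2
  u2 = (0 | 0)\{a} has moves (no moves)
Reachable graph of Q (3 states):
  v0 = a.(b.(0 | 0) + a.(0 | 0))\{a} has moves =a=> v1
  v1 = (b.(0 | 0) + a.(0 | 0))\{a} has moves =b=> v2
  v2 = (0 | 0)\{a} has moves (no moves)
Partition-refinement fixed point:
  B0 = {u0, v0}
  B1 = {u1, v1}
  B2 = {u2, v2}
u0 ∈ B0, v0 ∈ B0 → same block

YES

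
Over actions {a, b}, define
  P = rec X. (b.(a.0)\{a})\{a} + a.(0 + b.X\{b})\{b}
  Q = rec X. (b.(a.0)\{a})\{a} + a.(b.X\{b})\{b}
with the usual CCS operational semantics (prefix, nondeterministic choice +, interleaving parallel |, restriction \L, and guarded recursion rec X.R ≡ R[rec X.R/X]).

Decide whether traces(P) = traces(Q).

LTS(P): 3 reachable states
  p0 = rec X. (b.(a.0)\{a})\{a} + a.(0 + b.X\{b})\{b} has moves =a=> p1, =b=> p2
  p1 = (0 + b.(rec X. (b.(a.0)\{a})\{a} + a.(0 + b.X\{b})\{b})\{b})\{b} has moves (no moves)
  p2 = (a.0)\{a}\{a} has moves (no moves)
LTS(Q): 3 reachable states
  q0 = rec X. (b.(a.0)\{a})\{a} + a.(b.X\{b})\{b} has moves =a=> q1, =b=> q2
  q1 = (b.(rec X. (b.(a.0)\{a})\{a} + a.(b.X\{b})\{b})\{b})\{b} has moves (no moves)
  q2 = (a.0)\{a}\{a} has moves (no moves)
Partition-refinement fixed point:
  B0 = {p0, q0}
  B1 = {p1, p2, q1, q2}
p0 ∈ B0, q0 ∈ B0 → same block
Bisimilar ⇒ trace-equivalent.

YES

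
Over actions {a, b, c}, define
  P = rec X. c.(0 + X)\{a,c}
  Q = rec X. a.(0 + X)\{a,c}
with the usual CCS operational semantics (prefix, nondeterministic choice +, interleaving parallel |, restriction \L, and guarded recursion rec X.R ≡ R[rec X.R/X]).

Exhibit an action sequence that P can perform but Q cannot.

Reachable graph of P (2 states):
  m0 = rec X. c.(0 + X)\{a,c} → --c--▸ m1
  m1 = (0 + (rec X. c.(0 + X)\{a,c}))\{a,c} → deadlocked
Reachable graph of Q (2 states):
  n0 = rec X. a.(0 + X)\{a,c} → --a--▸ n1
  n1 = (0 + (rec X. a.(0 + X)\{a,c}))\{a,c} → deadlocked
Executing c from P (initial set {m0}):
  step 1 (c): {m1}
  ✓ P
Executing c from Q (initial set {n0}):
  step 1 (c): ∅  — Q cannot continue

c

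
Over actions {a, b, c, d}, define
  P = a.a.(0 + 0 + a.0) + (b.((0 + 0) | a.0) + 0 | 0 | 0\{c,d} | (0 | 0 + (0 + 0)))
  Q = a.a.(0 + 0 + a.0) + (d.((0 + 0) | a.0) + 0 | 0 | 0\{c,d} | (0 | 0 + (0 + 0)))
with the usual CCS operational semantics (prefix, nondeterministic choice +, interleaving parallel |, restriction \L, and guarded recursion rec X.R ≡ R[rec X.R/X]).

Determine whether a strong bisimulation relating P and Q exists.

P ≁ Q

Reachable graph of P (6 states):
  u0 = a.a.(0 + 0 + a.0) + (b.((0 + 0) | a.0) + 0 | 0 | 0\{c,d} | (0 | 0 + (0 + 0))) has moves ··a··> u1, ··b··> u2
  u1 = a.(0 + 0 + a.0) has moves ··a··> u3
  u2 = (0 + 0) | a.0 has moves ··a··> u4
  u3 = 0 + 0 + a.0 has moves ··a··> u5
  u4 = (0 + 0) | 0 has moves stopped
  u5 = 0 has moves stopped
Reachable graph of Q (6 states):
  v0 = a.a.(0 + 0 + a.0) + (d.((0 + 0) | a.0) + 0 | 0 | 0\{c,d} | (0 | 0 + (0 + 0))) has moves ··a··> v1, ··d··> v2
  v1 = a.(0 + 0 + a.0) has moves ··a··> v3
  v2 = (0 + 0) | a.0 has moves ··a··> v4
  v3 = 0 + 0 + a.0 has moves ··a··> v5
  v4 = (0 + 0) | 0 has moves stopped
  v5 = 0 has moves stopped
Bisimilarity quotient blocks:
  B0 = {u0}
  B1 = {u2, u3, v2, v3}
  B2 = {u4, u5, v4, v5}
  B3 = {u1, v1}
  B4 = {v0}
u0 ∈ B0, v0 ∈ B4 → different blocks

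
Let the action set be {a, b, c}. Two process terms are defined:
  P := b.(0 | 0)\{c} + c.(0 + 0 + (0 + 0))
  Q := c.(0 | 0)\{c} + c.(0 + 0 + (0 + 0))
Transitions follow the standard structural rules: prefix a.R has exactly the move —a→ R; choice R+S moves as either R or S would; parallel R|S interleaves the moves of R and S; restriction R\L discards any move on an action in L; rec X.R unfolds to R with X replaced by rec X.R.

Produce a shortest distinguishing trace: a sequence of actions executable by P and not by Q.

Reachable graph of P (3 states):
  s0 = b.(0 | 0)\{c} + c.(0 + 0 + (0 + 0)) :: -b-> s1, -c-> s2
  s1 = (0 | 0)\{c} :: stopped
  s2 = 0 + 0 + (0 + 0) :: stopped
Reachable graph of Q (3 states):
  t0 = c.(0 | 0)\{c} + c.(0 + 0 + (0 + 0)) :: -c-> t1, -c-> t2
  t1 = (0 | 0)\{c} :: stopped
  t2 = 0 + 0 + (0 + 0) :: stopped
Executing b from P (initial set {s0}):
  step 1 (b): {s1}
  P completes σ.
Executing b from Q (initial set {t0}):
  step 1 (b): ∅  — Q cannot continue

b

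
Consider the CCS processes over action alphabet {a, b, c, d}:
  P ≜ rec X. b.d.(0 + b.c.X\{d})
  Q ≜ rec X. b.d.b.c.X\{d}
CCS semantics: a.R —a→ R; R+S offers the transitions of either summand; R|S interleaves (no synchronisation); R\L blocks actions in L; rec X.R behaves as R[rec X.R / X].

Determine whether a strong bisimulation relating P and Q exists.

P's transition system — 6 states:
  s0 = rec X. b.d.(0 + b.c.X\{d}) :: -b-> s1
  s1 = d.(0 + b.c.(rec X. b.d.(0 + b.c.X\{d}))\{d}) :: -d-> s2
  s2 = 0 + b.c.(rec X. b.d.(0 + b.c.X\{d}))\{d} :: -b-> s3
  s3 = c.(rec X. b.d.(0 + b.c.X\{d}))\{d} :: -c-> s4
  s4 = (rec X. b.d.(0 + b.c.X\{d}))\{d} :: -b-> s5
  s5 = (d.(0 + b.c.(rec X. b.d.(0 + b.c.X\{d}))\{d}))\{d} :: ∅
Q's transition system — 6 states:
  t0 = rec X. b.d.b.c.X\{d} :: -b-> t1
  t1 = d.b.c.(rec X. b.d.b.c.X\{d})\{d} :: -d-> t2
  t2 = b.c.(rec X. b.d.b.c.X\{d})\{d} :: -b-> t3
  t3 = c.(rec X. b.d.b.c.X\{d})\{d} :: -c-> t4
  t4 = (rec X. b.d.b.c.X\{d})\{d} :: -b-> t5
  t5 = (d.b.c.(rec X. b.d.b.c.X\{d})\{d})\{d} :: ∅
Bisimilarity quotient blocks:
  B0 = {s0, t0}
  B1 = {s1, t1}
  B2 = {s2, t2}
  B3 = {s3, t3}
  B4 = {s4, t4}
  B5 = {s5, t5}
s0 ∈ B0, t0 ∈ B0 → same block

P ~ Q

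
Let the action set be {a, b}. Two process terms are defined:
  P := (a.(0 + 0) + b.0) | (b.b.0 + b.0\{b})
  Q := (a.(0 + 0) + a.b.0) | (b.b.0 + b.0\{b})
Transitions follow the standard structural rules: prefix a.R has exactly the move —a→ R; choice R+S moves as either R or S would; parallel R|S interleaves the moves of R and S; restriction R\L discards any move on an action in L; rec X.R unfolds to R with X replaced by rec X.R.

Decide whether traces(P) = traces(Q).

P's transition system — 12 states:
  u0 = (a.(0 + 0) + b.0) | (b.b.0 + b.0\{b}) ⊢ --a--▸ u1, --b--▸ u2, --b--▸ u3, --b--▸ u4
  u1 = (0 + 0) | (b.b.0 + b.0\{b}) ⊢ --b--▸ u5, --b--▸ u6
  u2 = (a.(0 + 0) + b.0) | 0\{b} ⊢ --a--▸ u5, --b--▸ u7
  u3 = (a.(0 + 0) + b.0) | b.0 ⊢ --a--▸ u6, --b--▸ u8, --b--▸ u9
  u4 = 0 | (b.b.0 + b.0\{b}) ⊢ --b--▸ u7, --b--▸ u9
  u5 = (0 + 0) | 0\{b} ⊢ ·
  u6 = (0 + 0) | b.0 ⊢ --b--▸ u10
  u7 = 0 | 0\{b} ⊢ ·
  u8 = (a.(0 + 0) + b.0) | 0 ⊢ --a--▸ u10, --b--▸ u11
  u9 = 0 | b.0 ⊢ --b--▸ u11
  u10 = (0 + 0) | 0 ⊢ ·
  u11 = 0 | 0 ⊢ ·
Q's transition system — 16 states:
  v0 = (a.(0 + 0) + a.b.0) | (b.b.0 + b.0\{b}) ⊢ --a--▸ v1, --a--▸ v2, --b--▸ v3, --b--▸ v4
  v1 = (0 + 0) | (b.b.0 + b.0\{b}) ⊢ --b--▸ v5, --b--▸ v6
  v2 = b.0 | (b.b.0 + b.0\{b}) ⊢ --b--▸ v7, --b--▸ v8, --b--▸ v9
  v3 = (a.(0 + 0) + a.b.0) | 0\{b} ⊢ --a--▸ v5, --a--▸ v8
  v4 = (a.(0 + 0) + a.b.0) | b.0 ⊢ --a--▸ v6, --a--▸ v9, --b--▸ v10
  v5 = (0 + 0) | 0\{b} ⊢ ·
  v6 = (0 + 0) | b.0 ⊢ --b--▸ v11
  v7 = 0 | (b.b.0 + b.0\{b}) ⊢ --b--▸ v12, --b--▸ v13
  v8 = b.0 | 0\{b} ⊢ --b--▸ v12
  v9 = b.0 | b.0 ⊢ --b--▸ v13, --b--▸ v14
  v10 = (a.(0 + 0) + a.b.0) | 0 ⊢ --a--▸ v11, --a--▸ v14
  v11 = (0 + 0) | 0 ⊢ ·
  v12 = 0 | 0\{b} ⊢ ·
  v13 = 0 | b.0 ⊢ --b--▸ v15
  v14 = b.0 | 0 ⊢ --b--▸ v15
  v15 = 0 | 0 ⊢ ·
Executing bbb from P (initial set {u0}):
  [1] b ⇒ {u2, u3, u4}
  [2] b ⇒ {u7, u8, u9}
  [3] b ⇒ {u11}
  P completes σ.
Executing bbb from Q (initial set {v0}):
  [1] b ⇒ {v3, v4}
  [2] b ⇒ {v10}
  [3] b ⇒ no successor for Q

trace-distinct — witness ⟨bbb⟩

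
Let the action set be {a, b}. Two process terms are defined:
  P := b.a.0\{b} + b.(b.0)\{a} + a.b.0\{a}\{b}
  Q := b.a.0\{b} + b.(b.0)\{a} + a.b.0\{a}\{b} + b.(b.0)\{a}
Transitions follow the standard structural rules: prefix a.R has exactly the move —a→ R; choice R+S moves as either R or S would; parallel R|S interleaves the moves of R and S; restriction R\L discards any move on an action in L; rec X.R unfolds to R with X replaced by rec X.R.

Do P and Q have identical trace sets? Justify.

LTS(P): 7 reachable states
  m0 = b.a.0\{b} + b.(b.0)\{a} + a.b.0\{a}\{b} | —a→ m1, —b→ m2, —b→ m3
  m1 = b.0\{a}\{b} | —b→ m4
  m2 = (b.0)\{a} | —b→ m5
  m3 = a.0\{b} | —a→ m6
  m4 = 0\{a}\{b} | deadlocked
  m5 = 0\{a} | deadlocked
  m6 = 0\{b} | deadlocked
LTS(Q): 7 reachable states
  n0 = b.a.0\{b} + b.(b.0)\{a} + a.b.0\{a}\{b} + b.(b.0)\{a} | —a→ n1, —b→ n2, —b→ n3
  n1 = b.0\{a}\{b} | —b→ n4
  n2 = (b.0)\{a} | —b→ n5
  n3 = a.0\{b} | —a→ n6
  n4 = 0\{a}\{b} | deadlocked
  n5 = 0\{a} | deadlocked
  n6 = 0\{b} | deadlocked
Partition-refinement fixed point:
  B0 = {m0, n0}
  B1 = {m3, n3}
  B2 = {m4, m5, m6, n4, n5, n6}
  B3 = {m1, m2, n1, n2}
m0 ∈ B0, n0 ∈ B0 → same block
Bisimilar ⇒ trace-equivalent.

traces(P) = traces(Q)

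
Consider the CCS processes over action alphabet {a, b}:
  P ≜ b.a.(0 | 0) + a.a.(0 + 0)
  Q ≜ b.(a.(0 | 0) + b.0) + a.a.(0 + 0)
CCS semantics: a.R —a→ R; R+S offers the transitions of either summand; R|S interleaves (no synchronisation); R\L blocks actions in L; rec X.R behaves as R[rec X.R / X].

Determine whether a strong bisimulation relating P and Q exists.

LTS(P): 5 reachable states
  p0 = b.a.(0 | 0) + a.a.(0 + 0) → =a=> p1, =b=> p2
  p1 = a.(0 + 0) → =a=> p3
  p2 = a.(0 | 0) → =a=> p4
  p3 = 0 + 0 → ∅
  p4 = 0 | 0 → ∅
LTS(Q): 6 reachable states
  q0 = b.(a.(0 | 0) + b.0) + a.a.(0 + 0) → =a=> q1, =b=> q2
  q1 = a.(0 + 0) → =a=> q3
  q2 = a.(0 | 0) + b.0 → =a=> q4, =b=> q5
  q3 = 0 + 0 → ∅
  q4 = 0 | 0 → ∅
  q5 = 0 → ∅
Bisimilarity quotient blocks:
  B0 = {p0}
  B1 = {p1, p2, q1}
  B2 = {p3, p4, q3, q4, q5}
  B3 = {q0}
  B4 = {q2}
p0 ∈ B0, q0 ∈ B3 → different blocks

not bisimilar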